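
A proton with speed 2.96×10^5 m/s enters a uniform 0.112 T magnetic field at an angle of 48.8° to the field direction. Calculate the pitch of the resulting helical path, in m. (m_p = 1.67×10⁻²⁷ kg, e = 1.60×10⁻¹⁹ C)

pitch ≈ 0.114 m

The velocity component along B is v∥ = v cos48.8° = 1.95×10^5 m/s.
The cyclotron period T = 2πm/(qB) = 5.86×10^-7 s is set by m, q, B alone.
Pitch = v∥·T = (1.95×10^5)(5.86×10^-7) = 0.114 m.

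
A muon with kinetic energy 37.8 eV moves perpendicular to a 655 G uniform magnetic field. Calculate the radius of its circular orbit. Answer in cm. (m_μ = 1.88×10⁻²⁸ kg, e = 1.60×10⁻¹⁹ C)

r ≈ 0.455 cm

Convert the energy: K = 37.8 eV = 6.05×10^-18 J.
v = √(2K/m) = √(2·6.05×10^-18/1.88×10^-28) = 2.54×10^5 m/s.
r = mv/(qB) = (1.88×10^-28)(2.54×10^5) / [(1×1.60×10^-19)(0.0655)] = 4.55×10^-3 m.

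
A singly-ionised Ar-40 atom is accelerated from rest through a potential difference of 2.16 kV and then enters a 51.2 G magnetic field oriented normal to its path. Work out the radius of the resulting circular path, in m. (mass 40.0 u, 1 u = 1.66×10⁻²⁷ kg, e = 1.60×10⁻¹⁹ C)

r ≈ 8.27 m

The kinetic energy gained is K = qV = (1×1.60×10^-19)(2160) = 3.46×10^-16 J.
v = √(2K/m) = 1.02×10^5 m/s.
r = mv/(qB) = (6.64×10^-26)(1.02×10^5) / [(1×1.60×10^-19)(5.12×10^-3)] = 8.27 m.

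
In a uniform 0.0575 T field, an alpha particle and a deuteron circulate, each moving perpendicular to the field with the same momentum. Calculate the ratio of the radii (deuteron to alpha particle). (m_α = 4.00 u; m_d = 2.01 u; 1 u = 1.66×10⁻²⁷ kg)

r = p/(qB) ⇒ at equal p, r ∝ 1/q.
r_{deuteron}/r_{alpha particle} = 2.00.

ratio ≈ 2.00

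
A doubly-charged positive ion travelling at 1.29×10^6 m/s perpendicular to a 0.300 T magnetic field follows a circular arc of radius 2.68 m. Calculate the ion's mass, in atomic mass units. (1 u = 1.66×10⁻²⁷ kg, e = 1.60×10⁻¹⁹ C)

qvB = mv²/r ⇒ m = qBr/v.
m = (2×1.60×10^-19)(0.300)(2.68) / (1.29×10^6) = 1.99×10^-25 kg = 120 u.

m ≈ 120 u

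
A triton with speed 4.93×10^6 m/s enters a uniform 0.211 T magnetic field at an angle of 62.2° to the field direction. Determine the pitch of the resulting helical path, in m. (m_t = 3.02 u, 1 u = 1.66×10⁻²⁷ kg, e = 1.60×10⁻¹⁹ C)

The velocity component along B is v∥ = v cos62.2° = 2.30×10^6 m/s.
The cyclotron period T = 2πm/(qB) = 9.33×10^-7 s is set by m, q, B alone.
Pitch = v∥·T = (2.30×10^6)(9.33×10^-7) = 2.15 m.

pitch ≈ 2.15 m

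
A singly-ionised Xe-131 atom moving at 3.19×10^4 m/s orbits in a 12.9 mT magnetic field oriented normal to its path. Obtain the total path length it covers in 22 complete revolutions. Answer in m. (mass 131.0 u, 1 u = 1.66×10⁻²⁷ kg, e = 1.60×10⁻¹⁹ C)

L ≈ 465 m

r = mv/(qB) = 3.36 m, so one revolution covers 2πr = 21.1 m.
In 22 revolutions: L = 22·2πr = 465 m.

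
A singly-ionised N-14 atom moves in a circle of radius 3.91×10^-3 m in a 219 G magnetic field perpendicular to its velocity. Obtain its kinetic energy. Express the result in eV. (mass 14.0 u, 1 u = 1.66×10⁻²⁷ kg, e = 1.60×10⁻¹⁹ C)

K ≈ 0.0252 eV

v = qBr/m = (1×1.60×10^-19)(0.0219)(3.91×10^-3) / (2.32×10^-26) = 590 m/s.
K = ½mv² = 0.5·(2.32×10^-26)·(590)² = 4.04×10^-21 J = 0.0252 eV.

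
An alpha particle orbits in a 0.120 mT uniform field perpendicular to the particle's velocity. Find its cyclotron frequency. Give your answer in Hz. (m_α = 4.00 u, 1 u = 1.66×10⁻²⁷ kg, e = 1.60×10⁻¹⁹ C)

f ≈ 920 Hz

f = qB/(2πm) = (2×1.60×10^-19)(1.20×10^-4) / [2π(6.64×10^-27)] = 920 Hz.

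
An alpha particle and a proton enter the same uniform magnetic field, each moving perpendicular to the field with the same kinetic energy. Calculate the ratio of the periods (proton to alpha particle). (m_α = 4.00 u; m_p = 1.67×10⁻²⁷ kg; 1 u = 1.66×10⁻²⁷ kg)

ratio ≈ 0.503

T = 2πm/(qB) is independent of speed, so T₂/T₁ = (m₂/q₂)/(m₁/q₁).
T_{proton}/T_{alpha particle} = (1.67×10^-27/1e) / (6.64×10^-27/2e) = 0.503.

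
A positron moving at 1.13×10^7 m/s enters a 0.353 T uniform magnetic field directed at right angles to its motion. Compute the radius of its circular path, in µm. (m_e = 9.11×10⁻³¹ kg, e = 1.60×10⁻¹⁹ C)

The magnetic force provides the centripetal force: qvB = mv²/r, so r = mv/(qB).
r = (9.11×10^-31 kg)(1.13×10^7 m/s) / [(1×1.60×10^-19 C)(0.353 T)] = 1.82×10^-4 m.

r ≈ 182 µm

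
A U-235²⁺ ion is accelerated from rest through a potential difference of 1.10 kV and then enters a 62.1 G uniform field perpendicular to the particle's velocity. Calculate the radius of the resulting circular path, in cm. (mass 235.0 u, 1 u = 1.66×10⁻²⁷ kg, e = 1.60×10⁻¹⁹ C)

r ≈ 834 cm

The kinetic energy gained is K = qV = (2×1.60×10^-19)(1100) = 3.52×10^-16 J.
v = √(2K/m) = 4.25×10^4 m/s.
r = mv/(qB) = (3.90×10^-25)(4.25×10^4) / [(2×1.60×10^-19)(6.21×10^-3)] = 8.34 m.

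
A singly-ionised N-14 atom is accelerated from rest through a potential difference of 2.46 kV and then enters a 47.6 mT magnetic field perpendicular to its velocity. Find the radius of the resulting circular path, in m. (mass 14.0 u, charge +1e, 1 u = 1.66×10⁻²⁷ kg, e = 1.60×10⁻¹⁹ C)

r ≈ 0.562 m

The kinetic energy gained is K = qV = (1×1.60×10^-19)(2460) = 3.94×10^-16 J.
v = √(2K/m) = 1.84×10^5 m/s.
r = mv/(qB) = (2.32×10^-26)(1.84×10^5) / [(1×1.60×10^-19)(0.0476)] = 0.562 m.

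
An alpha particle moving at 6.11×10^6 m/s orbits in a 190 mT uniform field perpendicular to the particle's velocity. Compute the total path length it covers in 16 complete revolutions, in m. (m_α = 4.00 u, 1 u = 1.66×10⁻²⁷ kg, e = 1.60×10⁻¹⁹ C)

L ≈ 67.1 m

r = mv/(qB) = 0.667 m, so one revolution covers 2πr = 4.19 m.
In 16 revolutions: L = 16·2πr = 67.1 m.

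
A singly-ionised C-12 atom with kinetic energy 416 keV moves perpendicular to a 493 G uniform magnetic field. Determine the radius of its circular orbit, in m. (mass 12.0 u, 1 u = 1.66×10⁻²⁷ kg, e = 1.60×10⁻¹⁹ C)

Convert the energy: K = 416 keV = 6.66×10^-14 J.
v = √(2K/m) = √(2·6.66×10^-14/1.99×10^-26) = 2.59×10^6 m/s.
r = mv/(qB) = (1.99×10^-26)(2.59×10^6) / [(1×1.60×10^-19)(0.0493)] = 6.53 m.

r ≈ 6.53 m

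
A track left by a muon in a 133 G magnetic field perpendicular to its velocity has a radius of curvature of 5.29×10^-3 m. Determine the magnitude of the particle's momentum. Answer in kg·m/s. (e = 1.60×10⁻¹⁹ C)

p ≈ 1.13×10^-23 kg·m/s

Since qvB = mv²/r, the momentum p = mv = qBr.
p = (1×1.60×10^-19)(0.0133)(5.29×10^-3) = 1.13×10^-23 kg·m/s.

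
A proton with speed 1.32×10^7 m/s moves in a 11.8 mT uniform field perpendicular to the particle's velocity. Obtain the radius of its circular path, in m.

r ≈ 11.7 m

The magnetic force provides the centripetal force: qvB = mv²/r, so r = mv/(qB).
r = (1.67×10^-27 kg)(1.32×10^7 m/s) / [(1×1.60×10^-19 C)(0.0118 T)] = 11.7 m.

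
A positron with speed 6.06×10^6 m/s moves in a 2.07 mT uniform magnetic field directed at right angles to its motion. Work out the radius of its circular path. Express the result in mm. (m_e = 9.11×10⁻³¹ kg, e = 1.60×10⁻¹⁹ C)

The magnetic force provides the centripetal force: qvB = mv²/r, so r = mv/(qB).
r = (9.11×10^-31 kg)(6.06×10^6 m/s) / [(1×1.60×10^-19 C)(2.07×10^-3 T)] = 0.0167 m.

r ≈ 16.7 mm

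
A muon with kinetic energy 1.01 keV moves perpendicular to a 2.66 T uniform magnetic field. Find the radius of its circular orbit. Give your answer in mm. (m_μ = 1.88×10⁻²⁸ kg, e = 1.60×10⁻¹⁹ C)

r ≈ 0.579 mm

Convert the energy: K = 1.01 keV = 1.62×10^-16 J.
v = √(2K/m) = √(2·1.62×10^-16/1.88×10^-28) = 1.31×10^6 m/s.
r = mv/(qB) = (1.88×10^-28)(1.31×10^6) / [(1×1.60×10^-19)(2.66)] = 5.79×10^-4 m.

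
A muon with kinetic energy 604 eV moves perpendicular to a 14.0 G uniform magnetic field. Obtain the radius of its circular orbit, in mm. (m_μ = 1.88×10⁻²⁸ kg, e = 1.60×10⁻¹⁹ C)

Convert the energy: K = 604 eV = 9.66×10^-17 J.
v = √(2K/m) = √(2·9.66×10^-17/1.88×10^-28) = 1.01×10^6 m/s.
r = mv/(qB) = (1.88×10^-28)(1.01×10^6) / [(1×1.60×10^-19)(1.40×10^-3)] = 0.851 m.

r ≈ 851 mm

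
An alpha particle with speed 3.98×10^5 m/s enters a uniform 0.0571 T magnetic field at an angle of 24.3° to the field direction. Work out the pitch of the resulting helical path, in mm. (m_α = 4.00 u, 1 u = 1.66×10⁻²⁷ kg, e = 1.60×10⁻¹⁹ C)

The velocity component along B is v∥ = v cos24.3° = 3.63×10^5 m/s.
The cyclotron period T = 2πm/(qB) = 2.28×10^-6 s is set by m, q, B alone.
Pitch = v∥·T = (3.63×10^5)(2.28×10^-6) = 0.828 m.

pitch ≈ 828 mm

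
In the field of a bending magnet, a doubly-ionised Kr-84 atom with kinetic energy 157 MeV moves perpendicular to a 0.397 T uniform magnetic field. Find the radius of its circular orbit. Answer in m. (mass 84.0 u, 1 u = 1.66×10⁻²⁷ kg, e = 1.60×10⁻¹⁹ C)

Convert the energy: K = 157 MeV = 2.51×10^-11 J.
v = √(2K/m) = √(2·2.51×10^-11/1.39×10^-25) = 1.90×10^7 m/s.
r = mv/(qB) = (1.39×10^-25)(1.90×10^7) / [(2×1.60×10^-19)(0.397)] = 20.8 m.

r ≈ 20.8 m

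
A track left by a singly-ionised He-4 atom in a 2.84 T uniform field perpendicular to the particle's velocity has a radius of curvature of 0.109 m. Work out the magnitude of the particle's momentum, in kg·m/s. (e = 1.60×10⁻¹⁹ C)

p ≈ 4.95×10^-20 kg·m/s

Since qvB = mv²/r, the momentum p = mv = qBr.
p = (1×1.60×10^-19)(2.84)(0.109) = 4.95×10^-20 kg·m/s.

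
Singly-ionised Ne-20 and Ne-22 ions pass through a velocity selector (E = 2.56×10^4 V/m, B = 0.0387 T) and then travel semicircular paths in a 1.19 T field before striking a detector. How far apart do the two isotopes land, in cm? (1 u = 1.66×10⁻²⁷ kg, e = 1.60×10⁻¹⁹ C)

Both emerge at v = E/B₁ = 6.61×10^5 m/s.
r = mv/(qB₂), so r₁ = 0.1153 m and r₂ = 0.1269 m, giving Δr = 0.0115 m.
After a semicircle each ion lands a diameter 2r from the entry slit, so the separation is 2Δr = 0.0231 m.

Δd ≈ 2.31 cm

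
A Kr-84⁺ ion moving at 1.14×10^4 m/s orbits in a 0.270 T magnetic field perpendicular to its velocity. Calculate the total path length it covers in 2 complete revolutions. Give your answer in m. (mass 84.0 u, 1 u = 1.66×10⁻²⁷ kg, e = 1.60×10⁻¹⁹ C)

L ≈ 0.462 m

r = mv/(qB) = 0.0368 m, so one revolution covers 2πr = 0.231 m.
In 2 revolutions: L = 2·2πr = 0.462 m.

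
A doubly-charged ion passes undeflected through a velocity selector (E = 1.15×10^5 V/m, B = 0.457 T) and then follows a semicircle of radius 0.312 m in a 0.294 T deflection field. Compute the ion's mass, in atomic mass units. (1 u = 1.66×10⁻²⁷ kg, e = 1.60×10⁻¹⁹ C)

v = E/B₁ = 2.52×10^5 m/s.
From r = mv/(qB₂), m = qB₂r/v = (2×1.60×10^-19)(0.294)(0.312) / (2.52×10^5) = 1.17×10^-25 kg.
In atomic mass units: m = 1.17×10^-25 / 1.66×10^-27 = 70.3 u.

m ≈ 70.3 u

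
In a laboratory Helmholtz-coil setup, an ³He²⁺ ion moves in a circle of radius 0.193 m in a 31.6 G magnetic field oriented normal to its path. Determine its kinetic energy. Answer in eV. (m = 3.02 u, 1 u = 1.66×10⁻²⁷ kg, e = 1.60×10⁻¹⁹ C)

v = qBr/m = (2×1.60×10^-19)(3.16×10^-3)(0.193) / (5.01×10^-27) = 3.89×10^4 m/s.
K = ½mv² = 0.5·(5.01×10^-27)·(3.89×10^4)² = 3.80×10^-18 J = 23.7 eV.

K ≈ 23.7 eV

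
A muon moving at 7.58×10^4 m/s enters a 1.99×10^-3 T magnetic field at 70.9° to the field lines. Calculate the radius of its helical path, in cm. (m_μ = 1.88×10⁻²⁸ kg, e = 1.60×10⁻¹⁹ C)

Only the perpendicular component v⊥ = v sin70.9° = 7.16×10^4 m/s is bent by the field.
r = m v⊥ /(qB) = (1.88×10^-28)(7.16×10^4) / [(1×1.60×10^-19)(1.99×10^-3)] = 0.0423 m.

r ≈ 4.23 cm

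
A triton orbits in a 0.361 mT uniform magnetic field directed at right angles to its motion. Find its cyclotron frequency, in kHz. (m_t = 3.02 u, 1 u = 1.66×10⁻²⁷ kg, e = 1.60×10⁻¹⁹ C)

f = qB/(2πm) = (1×1.60×10^-19)(3.61×10^-4) / [2π(5.01×10^-27)] = 1830 Hz.

f ≈ 1.83 kHz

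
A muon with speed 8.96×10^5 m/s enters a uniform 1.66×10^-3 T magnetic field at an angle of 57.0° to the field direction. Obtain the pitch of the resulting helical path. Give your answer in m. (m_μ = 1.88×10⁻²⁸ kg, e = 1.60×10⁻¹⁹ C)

pitch ≈ 2.17 m

The velocity component along B is v∥ = v cos57.0° = 4.88×10^5 m/s.
The cyclotron period T = 2πm/(qB) = 4.45×10^-6 s is set by m, q, B alone.
Pitch = v∥·T = (4.88×10^5)(4.45×10^-6) = 2.17 m.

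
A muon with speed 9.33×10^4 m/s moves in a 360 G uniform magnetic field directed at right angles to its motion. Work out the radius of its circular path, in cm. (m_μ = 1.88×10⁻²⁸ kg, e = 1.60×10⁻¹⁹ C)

r ≈ 0.305 cm

The magnetic force provides the centripetal force: qvB = mv²/r, so r = mv/(qB).
r = (1.88×10^-28 kg)(9.33×10^4 m/s) / [(1×1.60×10^-19 C)(0.0360 T)] = 3.05×10^-3 m.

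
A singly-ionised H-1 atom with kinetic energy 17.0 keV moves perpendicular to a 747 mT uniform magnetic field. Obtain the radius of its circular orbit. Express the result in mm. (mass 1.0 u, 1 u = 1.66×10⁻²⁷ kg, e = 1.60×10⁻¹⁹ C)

r ≈ 25.1 mm

Convert the energy: K = 17.0 keV = 2.72×10^-15 J.
v = √(2K/m) = √(2·2.72×10^-15/1.66×10^-27) = 1.81×10^6 m/s.
r = mv/(qB) = (1.66×10^-27)(1.81×10^6) / [(1×1.60×10^-19)(0.747)] = 0.0251 m.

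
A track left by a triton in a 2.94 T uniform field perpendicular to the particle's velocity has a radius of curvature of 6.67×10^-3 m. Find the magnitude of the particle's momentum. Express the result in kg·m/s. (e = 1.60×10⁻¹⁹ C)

Since qvB = mv²/r, the momentum p = mv = qBr.
p = (1×1.60×10^-19)(2.94)(6.67×10^-3) = 3.14×10^-21 kg·m/s.

p ≈ 3.14×10^-21 kg·m/s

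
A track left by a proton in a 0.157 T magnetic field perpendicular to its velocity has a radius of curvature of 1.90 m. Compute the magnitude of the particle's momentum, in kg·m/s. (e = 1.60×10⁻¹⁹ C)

Since qvB = mv²/r, the momentum p = mv = qBr.
p = (1×1.60×10^-19)(0.157)(1.90) = 4.77×10^-20 kg·m/s.

p ≈ 4.77×10^-20 kg·m/s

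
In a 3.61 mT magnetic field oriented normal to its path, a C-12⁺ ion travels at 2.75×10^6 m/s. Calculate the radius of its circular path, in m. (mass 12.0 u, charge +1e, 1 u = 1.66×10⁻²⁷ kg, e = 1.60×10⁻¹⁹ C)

r ≈ 94.8 m

The magnetic force provides the centripetal force: qvB = mv²/r, so r = mv/(qB).
r = (1.99×10^-26 kg)(2.75×10^6 m/s) / [(1×1.60×10^-19 C)(3.61×10^-3 T)] = 94.8 m.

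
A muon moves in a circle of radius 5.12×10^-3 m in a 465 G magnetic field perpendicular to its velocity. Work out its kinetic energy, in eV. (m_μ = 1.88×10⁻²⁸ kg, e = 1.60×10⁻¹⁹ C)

v = qBr/m = (1×1.60×10^-19)(0.0465)(5.12×10^-3) / (1.88×10^-28) = 2.03×10^5 m/s.
K = ½mv² = 0.5·(1.88×10^-28)·(2.03×10^5)² = 3.86×10^-18 J = 24.1 eV.

K ≈ 24.1 eV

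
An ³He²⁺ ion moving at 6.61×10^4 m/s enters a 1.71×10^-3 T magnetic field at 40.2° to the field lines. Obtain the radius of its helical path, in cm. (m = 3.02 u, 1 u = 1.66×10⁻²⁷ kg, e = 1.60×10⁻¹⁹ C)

r ≈ 39.1 cm

Only the perpendicular component v⊥ = v sin40.2° = 4.27×10^4 m/s is bent by the field.
r = m v⊥ /(qB) = (5.01×10^-27)(4.27×10^4) / [(2×1.60×10^-19)(1.71×10^-3)] = 0.391 m.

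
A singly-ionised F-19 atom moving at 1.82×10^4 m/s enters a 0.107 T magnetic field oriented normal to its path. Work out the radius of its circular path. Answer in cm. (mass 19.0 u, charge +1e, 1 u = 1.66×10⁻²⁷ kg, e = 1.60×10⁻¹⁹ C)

r ≈ 3.35 cm

The magnetic force provides the centripetal force: qvB = mv²/r, so r = mv/(qB).
r = (3.15×10^-26 kg)(1.82×10^4 m/s) / [(1×1.60×10^-19 C)(0.107 T)] = 0.0335 m.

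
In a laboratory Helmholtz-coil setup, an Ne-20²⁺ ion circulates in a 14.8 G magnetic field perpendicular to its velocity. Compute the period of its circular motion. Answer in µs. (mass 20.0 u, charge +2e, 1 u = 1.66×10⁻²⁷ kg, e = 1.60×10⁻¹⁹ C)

The cyclotron period is independent of speed: T = 2πm/(qB).
T = 2π(3.32×10^-26) / [(2×1.60×10^-19)(1.48×10^-3)] = 4.40×10^-4 s.

T ≈ 440 µs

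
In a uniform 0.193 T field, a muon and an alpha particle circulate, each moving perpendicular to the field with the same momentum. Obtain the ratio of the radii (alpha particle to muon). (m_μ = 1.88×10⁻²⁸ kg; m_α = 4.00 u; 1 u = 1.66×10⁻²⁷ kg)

r = p/(qB) ⇒ at equal p, r ∝ 1/q.
r_{alpha particle}/r_{muon} = 0.500.

ratio ≈ 0.500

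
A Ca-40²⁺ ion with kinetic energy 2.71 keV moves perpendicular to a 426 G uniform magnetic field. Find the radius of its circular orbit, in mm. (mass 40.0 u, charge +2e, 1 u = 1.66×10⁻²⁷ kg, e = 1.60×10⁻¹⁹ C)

r ≈ 557 mm

Convert the energy: K = 2.71 keV = 4.34×10^-16 J.
v = √(2K/m) = √(2·4.34×10^-16/6.64×10^-26) = 1.14×10^5 m/s.
r = mv/(qB) = (6.64×10^-26)(1.14×10^5) / [(2×1.60×10^-19)(0.0426)] = 0.557 m.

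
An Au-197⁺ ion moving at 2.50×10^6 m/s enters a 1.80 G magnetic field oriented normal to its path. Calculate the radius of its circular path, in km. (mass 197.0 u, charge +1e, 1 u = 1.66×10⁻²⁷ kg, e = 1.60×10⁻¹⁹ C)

The magnetic force provides the centripetal force: qvB = mv²/r, so r = mv/(qB).
r = (3.27×10^-25 kg)(2.50×10^6 m/s) / [(1×1.60×10^-19 C)(1.80×10^-4 T)] = 2.84×10^4 m.

r ≈ 28.4 km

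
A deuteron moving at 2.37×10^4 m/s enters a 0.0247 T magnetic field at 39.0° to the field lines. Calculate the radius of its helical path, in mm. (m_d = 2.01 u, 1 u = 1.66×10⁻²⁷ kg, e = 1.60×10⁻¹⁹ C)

Only the perpendicular component v⊥ = v sin39.0° = 1.49×10^4 m/s is bent by the field.
r = m v⊥ /(qB) = (3.34×10^-27)(1.49×10^4) / [(1×1.60×10^-19)(0.0247)] = 0.0126 m.

r ≈ 12.6 mm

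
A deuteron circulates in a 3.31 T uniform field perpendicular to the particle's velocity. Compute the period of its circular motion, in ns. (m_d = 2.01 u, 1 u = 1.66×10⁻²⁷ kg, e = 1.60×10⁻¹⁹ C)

T ≈ 39.6 ns

The cyclotron period is independent of speed: T = 2πm/(qB).
T = 2π(3.34×10^-27) / [(1×1.60×10^-19)(3.31)] = 3.96×10^-8 s.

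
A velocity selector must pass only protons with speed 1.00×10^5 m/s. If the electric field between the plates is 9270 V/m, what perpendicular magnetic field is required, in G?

qE = qvB ⇒ B = E/v = (9270) / (1.00×10^5) = 0.0927 T.

B ≈ 927 G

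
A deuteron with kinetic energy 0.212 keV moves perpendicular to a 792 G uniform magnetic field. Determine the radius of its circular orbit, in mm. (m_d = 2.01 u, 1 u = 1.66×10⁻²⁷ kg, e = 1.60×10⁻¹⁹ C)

r ≈ 37.5 mm

Convert the energy: K = 0.212 keV = 3.39×10^-17 J.
v = √(2K/m) = √(2·3.39×10^-17/3.34×10^-27) = 1.43×10^5 m/s.
r = mv/(qB) = (3.34×10^-27)(1.43×10^5) / [(1×1.60×10^-19)(0.0792)] = 0.0375 m.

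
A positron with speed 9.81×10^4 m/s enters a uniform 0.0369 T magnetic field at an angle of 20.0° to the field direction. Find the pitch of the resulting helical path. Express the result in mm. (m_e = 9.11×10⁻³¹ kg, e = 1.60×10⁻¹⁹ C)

pitch ≈ 0.0894 mm

The velocity component along B is v∥ = v cos20.0° = 9.22×10^4 m/s.
The cyclotron period T = 2πm/(qB) = 9.70×10^-10 s is set by m, q, B alone.
Pitch = v∥·T = (9.22×10^4)(9.70×10^-10) = 8.94×10^-5 m.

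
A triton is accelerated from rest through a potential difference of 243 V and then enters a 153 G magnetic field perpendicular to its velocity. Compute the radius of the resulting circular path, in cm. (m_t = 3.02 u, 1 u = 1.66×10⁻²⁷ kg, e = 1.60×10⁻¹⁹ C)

r ≈ 25.5 cm

The kinetic energy gained is K = qV = (1×1.60×10^-19)(243) = 3.89×10^-17 J.
v = √(2K/m) = 1.25×10^5 m/s.
r = mv/(qB) = (5.01×10^-27)(1.25×10^5) / [(1×1.60×10^-19)(0.0153)] = 0.255 m.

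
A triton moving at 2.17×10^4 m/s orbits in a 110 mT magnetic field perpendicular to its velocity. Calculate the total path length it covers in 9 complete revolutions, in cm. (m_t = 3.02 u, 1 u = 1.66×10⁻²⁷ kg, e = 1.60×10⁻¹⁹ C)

L ≈ 35.0 cm

r = mv/(qB) = 6.18×10^-3 m, so one revolution covers 2πr = 0.0388 m.
In 9 revolutions: L = 9·2πr = 0.350 m.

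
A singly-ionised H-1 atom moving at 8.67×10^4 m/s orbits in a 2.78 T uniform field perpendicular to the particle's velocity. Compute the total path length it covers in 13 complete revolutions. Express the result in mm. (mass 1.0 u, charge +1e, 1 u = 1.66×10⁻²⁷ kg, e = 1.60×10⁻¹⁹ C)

r = mv/(qB) = 3.24×10^-4 m, so one revolution covers 2πr = 2.03×10^-3 m.
In 13 revolutions: L = 13·2πr = 0.0264 m.

L ≈ 26.4 mm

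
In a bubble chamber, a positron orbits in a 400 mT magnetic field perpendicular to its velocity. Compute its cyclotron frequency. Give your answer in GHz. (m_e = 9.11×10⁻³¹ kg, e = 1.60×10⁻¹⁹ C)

f = qB/(2πm) = (1×1.60×10^-19)(0.400) / [2π(9.11×10^-31)] = 1.12×10^10 Hz.

f ≈ 11.2 GHz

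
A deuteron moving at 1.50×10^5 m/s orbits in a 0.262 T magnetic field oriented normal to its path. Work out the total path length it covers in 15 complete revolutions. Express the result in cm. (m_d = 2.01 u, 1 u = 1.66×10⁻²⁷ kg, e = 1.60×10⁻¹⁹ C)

r = mv/(qB) = 0.0119 m, so one revolution covers 2πr = 0.0750 m.
In 15 revolutions: L = 15·2πr = 1.13 m.

L ≈ 113 cm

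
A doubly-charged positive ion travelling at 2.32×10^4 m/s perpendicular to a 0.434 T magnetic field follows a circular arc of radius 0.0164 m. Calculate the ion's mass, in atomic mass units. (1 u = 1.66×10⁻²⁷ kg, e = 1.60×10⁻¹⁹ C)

qvB = mv²/r ⇒ m = qBr/v.
m = (2×1.60×10^-19)(0.434)(0.0164) / (2.32×10^4) = 9.82×10^-26 kg = 59.1 u.

m ≈ 59.1 u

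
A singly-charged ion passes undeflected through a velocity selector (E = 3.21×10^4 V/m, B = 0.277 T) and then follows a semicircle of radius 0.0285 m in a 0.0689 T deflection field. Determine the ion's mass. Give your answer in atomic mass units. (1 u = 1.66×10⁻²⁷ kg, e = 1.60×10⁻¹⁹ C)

v = E/B₁ = 1.16×10^5 m/s.
From r = mv/(qB₂), m = qB₂r/v = (1×1.60×10^-19)(0.0689)(0.0285) / (1.16×10^5) = 2.71×10^-27 kg.
In atomic mass units: m = 2.71×10^-27 / 1.66×10^-27 = 1.63 u.

m ≈ 1.63 u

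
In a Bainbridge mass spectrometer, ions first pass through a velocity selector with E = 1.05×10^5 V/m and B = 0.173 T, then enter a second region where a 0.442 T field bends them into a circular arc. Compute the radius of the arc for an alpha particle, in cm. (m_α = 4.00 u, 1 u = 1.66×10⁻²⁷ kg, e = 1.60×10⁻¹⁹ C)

The selector passes v = E/B = 1.05×10^5/0.173 = 6.07×10^5 m/s.
In the deflection region, r = mv/(qB₂) = (6.64×10^-27)(6.07×10^5) / [(2×1.60×10^-19)(0.442)] = 0.0285 m.

r ≈ 2.85 cm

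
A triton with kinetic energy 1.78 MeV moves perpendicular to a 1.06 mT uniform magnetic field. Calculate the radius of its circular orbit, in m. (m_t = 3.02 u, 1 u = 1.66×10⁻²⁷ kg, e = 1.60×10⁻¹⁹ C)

Convert the energy: K = 1.78 MeV = 2.85×10^-13 J.
v = √(2K/m) = √(2·2.85×10^-13/5.01×10^-27) = 1.07×10^7 m/s.
r = mv/(qB) = (5.01×10^-27)(1.07×10^7) / [(1×1.60×10^-19)(1.06×10^-3)] = 315 m.

r ≈ 315 m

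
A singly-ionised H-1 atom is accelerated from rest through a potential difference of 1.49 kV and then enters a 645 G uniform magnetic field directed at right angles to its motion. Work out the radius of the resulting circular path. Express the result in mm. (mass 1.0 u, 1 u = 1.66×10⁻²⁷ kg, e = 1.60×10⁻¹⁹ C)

The kinetic energy gained is K = qV = (1×1.60×10^-19)(1490) = 2.38×10^-16 J.
v = √(2K/m) = 5.36×10^5 m/s.
r = mv/(qB) = (1.66×10^-27)(5.36×10^5) / [(1×1.60×10^-19)(0.0645)] = 0.0862 m.

r ≈ 86.2 mm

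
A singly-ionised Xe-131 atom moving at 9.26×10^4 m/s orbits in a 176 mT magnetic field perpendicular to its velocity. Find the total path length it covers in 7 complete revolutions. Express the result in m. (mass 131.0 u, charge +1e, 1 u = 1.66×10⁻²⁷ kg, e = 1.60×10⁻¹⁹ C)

L ≈ 31.5 m

r = mv/(qB) = 0.715 m, so one revolution covers 2πr = 4.49 m.
In 7 revolutions: L = 7·2πr = 31.5 m.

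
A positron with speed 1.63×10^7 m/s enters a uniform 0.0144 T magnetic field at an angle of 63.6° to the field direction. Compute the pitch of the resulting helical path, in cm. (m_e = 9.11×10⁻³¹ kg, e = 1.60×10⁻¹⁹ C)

pitch ≈ 1.80 cm

The velocity component along B is v∥ = v cos63.6° = 7.25×10^6 m/s.
The cyclotron period T = 2πm/(qB) = 2.48×10^-9 s is set by m, q, B alone.
Pitch = v∥·T = (7.25×10^6)(2.48×10^-9) = 0.0180 m.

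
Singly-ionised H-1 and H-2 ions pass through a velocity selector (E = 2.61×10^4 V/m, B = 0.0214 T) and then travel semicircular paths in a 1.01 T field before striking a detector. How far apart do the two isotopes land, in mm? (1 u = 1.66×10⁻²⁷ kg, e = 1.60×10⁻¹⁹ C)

Δd ≈ 25.1 mm

Both emerge at v = E/B₁ = 1.22×10^6 m/s.
r = mv/(qB₂), so r₁ = 0.0125 m and r₂ = 0.0251 m, giving Δr = 0.0125 m.
After a semicircle each ion lands a diameter 2r from the entry slit, so the separation is 2Δr = 0.0251 m.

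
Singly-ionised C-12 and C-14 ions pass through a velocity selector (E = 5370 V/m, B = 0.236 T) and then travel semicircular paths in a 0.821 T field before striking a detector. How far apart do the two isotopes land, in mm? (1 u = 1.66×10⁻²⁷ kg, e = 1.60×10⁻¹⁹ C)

Δd ≈ 1.15 mm

Both emerge at v = E/B₁ = 2.28×10^4 m/s.
r = mv/(qB₂), so r₁ = 3.451×10^-3 m and r₂ = 4.026×10^-3 m, giving Δr = 5.75×10^-4 m.
After a semicircle each ion lands a diameter 2r from the entry slit, so the separation is 2Δr = 1.15×10^-3 m.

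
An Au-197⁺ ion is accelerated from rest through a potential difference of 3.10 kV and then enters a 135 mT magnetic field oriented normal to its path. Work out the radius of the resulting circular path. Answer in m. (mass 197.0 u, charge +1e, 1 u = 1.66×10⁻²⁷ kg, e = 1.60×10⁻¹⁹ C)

The kinetic energy gained is K = qV = (1×1.60×10^-19)(3100) = 4.96×10^-16 J.
v = √(2K/m) = 5.51×10^4 m/s.
r = mv/(qB) = (3.27×10^-25)(5.51×10^4) / [(1×1.60×10^-19)(0.135)] = 0.834 m.

r ≈ 0.834 m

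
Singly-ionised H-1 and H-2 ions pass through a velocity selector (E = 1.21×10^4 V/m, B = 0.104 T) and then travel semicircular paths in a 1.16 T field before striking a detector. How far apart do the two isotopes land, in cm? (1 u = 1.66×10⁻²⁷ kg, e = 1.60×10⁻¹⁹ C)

Both emerge at v = E/B₁ = 1.16×10^5 m/s.
r = mv/(qB₂), so r₁ = 1.04×10^-3 m and r₂ = 2.08×10^-3 m, giving Δr = 1.04×10^-3 m.
After a semicircle each ion lands a diameter 2r from the entry slit, so the separation is 2Δr = 2.08×10^-3 m.

Δd ≈ 0.208 cm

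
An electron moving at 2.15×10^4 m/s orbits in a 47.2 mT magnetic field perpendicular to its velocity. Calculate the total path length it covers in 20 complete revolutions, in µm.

r = mv/(qB) = 2.59×10^-6 m, so one revolution covers 2πr = 1.63×10^-5 m.
In 20 revolutions: L = 20·2πr = 3.26×10^-4 m.

L ≈ 326 µm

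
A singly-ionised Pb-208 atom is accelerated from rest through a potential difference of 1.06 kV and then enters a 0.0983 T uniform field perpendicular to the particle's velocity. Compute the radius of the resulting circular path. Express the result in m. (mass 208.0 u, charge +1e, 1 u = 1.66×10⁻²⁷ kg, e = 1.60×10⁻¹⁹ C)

r ≈ 0.688 m

The kinetic energy gained is K = qV = (1×1.60×10^-19)(1060) = 1.70×10^-16 J.
v = √(2K/m) = 3.13×10^4 m/s.
r = mv/(qB) = (3.45×10^-25)(3.13×10^4) / [(1×1.60×10^-19)(0.0983)] = 0.688 m.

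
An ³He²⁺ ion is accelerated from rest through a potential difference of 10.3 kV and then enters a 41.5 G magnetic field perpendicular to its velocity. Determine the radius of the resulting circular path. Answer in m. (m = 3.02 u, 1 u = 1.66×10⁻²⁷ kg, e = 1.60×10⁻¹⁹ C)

r ≈ 4.33 m

The kinetic energy gained is K = qV = (2×1.60×10^-19)(1.03×10^4) = 3.30×10^-15 J.
v = √(2K/m) = 1.15×10^6 m/s.
r = mv/(qB) = (5.01×10^-27)(1.15×10^6) / [(2×1.60×10^-19)(4.15×10^-3)] = 4.33 m.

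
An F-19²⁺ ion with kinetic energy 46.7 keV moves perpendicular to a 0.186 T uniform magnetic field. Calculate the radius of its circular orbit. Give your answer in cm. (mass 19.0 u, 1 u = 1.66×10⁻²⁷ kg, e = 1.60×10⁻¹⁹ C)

Convert the energy: K = 46.7 keV = 7.47×10^-15 J.
v = √(2K/m) = √(2·7.47×10^-15/3.15×10^-26) = 6.88×10^5 m/s.
r = mv/(qB) = (3.15×10^-26)(6.88×10^5) / [(2×1.60×10^-19)(0.186)] = 0.365 m.

r ≈ 36.5 cm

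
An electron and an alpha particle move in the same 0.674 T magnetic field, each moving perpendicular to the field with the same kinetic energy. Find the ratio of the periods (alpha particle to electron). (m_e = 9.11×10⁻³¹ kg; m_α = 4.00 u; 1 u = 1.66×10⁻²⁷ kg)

ratio ≈ 3640

T = 2πm/(qB) is independent of speed, so T₂/T₁ = (m₂/q₂)/(m₁/q₁).
T_{alpha particle}/T_{electron} = (6.64×10^-27/2e) / (9.11×10^-31/1e) = 3640.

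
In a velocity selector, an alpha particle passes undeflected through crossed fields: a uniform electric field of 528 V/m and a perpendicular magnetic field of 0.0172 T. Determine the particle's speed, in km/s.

v ≈ 30.7 km/s

For zero net force, qE = qvB, so v = E/B.
v = (528) / (0.0172) = 3.07×10^4 m/s.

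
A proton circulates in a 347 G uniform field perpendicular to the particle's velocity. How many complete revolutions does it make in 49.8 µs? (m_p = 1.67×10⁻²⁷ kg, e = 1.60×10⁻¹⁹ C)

N = 26

T = 2πm/(qB) = 2π(1.67×10^-27) / [(1×1.60×10^-19)(0.0347)] = 1.8899×10^-6 s.
N = t/T = 4.98×10^-5 / 1.8899×10^-6 ≈ 26.35, so 26 complete revolutions.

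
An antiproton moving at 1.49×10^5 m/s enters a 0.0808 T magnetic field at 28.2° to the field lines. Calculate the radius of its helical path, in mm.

r ≈ 9.10 mm

Only the perpendicular component v⊥ = v sin28.2° = 7.04×10^4 m/s is bent by the field.
r = m v⊥ /(qB) = (1.67×10^-27)(7.04×10^4) / [(1×1.60×10^-19)(0.0808)] = 9.10×10^-3 m.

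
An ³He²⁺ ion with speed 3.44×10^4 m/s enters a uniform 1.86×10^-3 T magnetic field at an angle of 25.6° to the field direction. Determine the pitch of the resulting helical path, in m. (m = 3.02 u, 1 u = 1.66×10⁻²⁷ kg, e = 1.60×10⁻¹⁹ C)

The velocity component along B is v∥ = v cos25.6° = 3.10×10^4 m/s.
The cyclotron period T = 2πm/(qB) = 5.29×10^-5 s is set by m, q, B alone.
Pitch = v∥·T = (3.10×10^4)(5.29×10^-5) = 1.64 m.

pitch ≈ 1.64 m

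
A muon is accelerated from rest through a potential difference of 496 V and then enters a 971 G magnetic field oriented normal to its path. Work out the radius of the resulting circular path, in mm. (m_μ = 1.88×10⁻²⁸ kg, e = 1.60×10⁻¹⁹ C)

The kinetic energy gained is K = qV = (1×1.60×10^-19)(496) = 7.94×10^-17 J.
v = √(2K/m) = 9.19×10^5 m/s.
r = mv/(qB) = (1.88×10^-28)(9.19×10^5) / [(1×1.60×10^-19)(0.0971)] = 0.0111 m.

r ≈ 11.1 mm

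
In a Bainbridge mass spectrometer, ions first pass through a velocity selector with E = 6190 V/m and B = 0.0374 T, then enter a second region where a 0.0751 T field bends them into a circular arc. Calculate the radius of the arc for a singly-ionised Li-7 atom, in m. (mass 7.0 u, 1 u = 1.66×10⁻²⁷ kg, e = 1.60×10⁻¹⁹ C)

The selector passes v = E/B = 6190/0.0374 = 1.66×10^5 m/s.
In the deflection region, r = mv/(qB₂) = (1.16×10^-26)(1.66×10^5) / [(1×1.60×10^-19)(0.0751)] = 0.160 m.

r ≈ 0.160 m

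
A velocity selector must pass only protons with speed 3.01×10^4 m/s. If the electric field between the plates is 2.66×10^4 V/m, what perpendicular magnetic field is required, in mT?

qE = qvB ⇒ B = E/v = (2.66×10^4) / (3.01×10^4) = 0.884 T.

B ≈ 884 mT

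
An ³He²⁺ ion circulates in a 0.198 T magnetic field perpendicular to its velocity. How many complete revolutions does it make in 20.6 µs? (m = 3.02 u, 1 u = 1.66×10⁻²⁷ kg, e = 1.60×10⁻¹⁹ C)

T = 2πm/(qB) = 2π(5.0132×10^-27) / [(2×1.60×10^-19)(0.198)] = 4.9714×10^-7 s.
N = t/T = 2.06×10^-5 / 4.9714×10^-7 ≈ 41.44, so 41 complete revolutions.

N = 41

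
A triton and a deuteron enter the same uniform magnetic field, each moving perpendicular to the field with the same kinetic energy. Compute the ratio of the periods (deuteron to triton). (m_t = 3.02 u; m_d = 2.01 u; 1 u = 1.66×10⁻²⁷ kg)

ratio ≈ 0.666

T = 2πm/(qB) is independent of speed, so T₂/T₁ = (m₂/q₂)/(m₁/q₁).
T_{deuteron}/T_{triton} = (3.34×10^-27/1e) / (5.01×10^-27/1e) = 0.666.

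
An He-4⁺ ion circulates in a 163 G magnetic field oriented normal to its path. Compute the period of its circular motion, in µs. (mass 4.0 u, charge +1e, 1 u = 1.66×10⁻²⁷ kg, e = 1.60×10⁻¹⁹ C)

T ≈ 16.0 µs

The cyclotron period is independent of speed: T = 2πm/(qB).
T = 2π(6.64×10^-27) / [(1×1.60×10^-19)(0.0163)] = 1.60×10^-5 s.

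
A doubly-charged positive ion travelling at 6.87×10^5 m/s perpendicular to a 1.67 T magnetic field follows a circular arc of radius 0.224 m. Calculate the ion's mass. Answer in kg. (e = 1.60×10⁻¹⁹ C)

qvB = mv²/r ⇒ m = qBr/v.
m = (2×1.60×10^-19)(1.67)(0.224) / (6.87×10^5) = 1.74×10^-25 kg.

m ≈ 1.74×10^-25 kg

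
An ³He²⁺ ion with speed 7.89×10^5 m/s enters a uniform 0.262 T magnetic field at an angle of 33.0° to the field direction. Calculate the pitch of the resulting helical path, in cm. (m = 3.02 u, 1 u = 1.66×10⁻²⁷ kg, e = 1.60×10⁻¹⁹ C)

pitch ≈ 24.9 cm

The velocity component along B is v∥ = v cos33.0° = 6.62×10^5 m/s.
The cyclotron period T = 2πm/(qB) = 3.76×10^-7 s is set by m, q, B alone.
Pitch = v∥·T = (6.62×10^5)(3.76×10^-7) = 0.249 m.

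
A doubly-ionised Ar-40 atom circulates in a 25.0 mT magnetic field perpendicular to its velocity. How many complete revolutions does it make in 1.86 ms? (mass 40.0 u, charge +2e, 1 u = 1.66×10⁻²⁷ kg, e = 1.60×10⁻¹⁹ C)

T = 2πm/(qB) = 2π(6.64×10^-26) / [(2×1.60×10^-19)(0.0250)] = 5.2150×10^-5 s.
N = t/T = 1.86×10^-3 / 5.2150×10^-5 ≈ 35.67, so 35 complete revolutions.

N = 35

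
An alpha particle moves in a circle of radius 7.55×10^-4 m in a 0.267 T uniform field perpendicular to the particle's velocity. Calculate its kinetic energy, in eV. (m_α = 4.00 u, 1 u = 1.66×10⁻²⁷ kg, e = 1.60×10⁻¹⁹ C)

K ≈ 1.96 eV

v = qBr/m = (2×1.60×10^-19)(0.267)(7.55×10^-4) / (6.64×10^-27) = 9710 m/s.
K = ½mv² = 0.5·(6.64×10^-27)·(9710)² = 3.13×10^-19 J = 1.96 eV.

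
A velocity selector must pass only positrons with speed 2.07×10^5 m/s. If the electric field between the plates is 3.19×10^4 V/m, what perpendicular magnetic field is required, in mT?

qE = qvB ⇒ B = E/v = (3.19×10^4) / (2.07×10^5) = 0.154 T.

B ≈ 154 mT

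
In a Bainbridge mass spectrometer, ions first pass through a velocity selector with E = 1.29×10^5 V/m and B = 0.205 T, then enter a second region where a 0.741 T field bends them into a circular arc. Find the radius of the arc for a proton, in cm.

The selector passes v = E/B = 1.29×10^5/0.205 = 6.29×10^5 m/s.
In the deflection region, r = mv/(qB₂) = (1.67×10^-27)(6.29×10^5) / [(1×1.60×10^-19)(0.741)] = 8.86×10^-3 m.

r ≈ 0.886 cm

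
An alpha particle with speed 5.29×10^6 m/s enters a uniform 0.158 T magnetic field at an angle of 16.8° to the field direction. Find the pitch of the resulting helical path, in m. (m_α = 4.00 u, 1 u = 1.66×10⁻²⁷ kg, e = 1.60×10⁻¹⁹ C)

The velocity component along B is v∥ = v cos16.8° = 5.06×10^6 m/s.
The cyclotron period T = 2πm/(qB) = 8.25×10^-7 s is set by m, q, B alone.
Pitch = v∥·T = (5.06×10^6)(8.25×10^-7) = 4.18 m.

pitch ≈ 4.18 m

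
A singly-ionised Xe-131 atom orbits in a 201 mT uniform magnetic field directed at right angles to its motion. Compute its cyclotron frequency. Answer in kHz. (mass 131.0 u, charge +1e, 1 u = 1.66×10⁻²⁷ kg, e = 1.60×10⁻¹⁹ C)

f = qB/(2πm) = (1×1.60×10^-19)(0.201) / [2π(2.17×10^-25)] = 2.35×10^4 Hz.

f ≈ 23.5 kHz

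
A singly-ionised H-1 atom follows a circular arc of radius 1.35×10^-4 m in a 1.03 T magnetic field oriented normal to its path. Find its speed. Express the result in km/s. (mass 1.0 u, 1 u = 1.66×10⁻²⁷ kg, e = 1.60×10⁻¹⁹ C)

v ≈ 13.4 km/s

From qvB = mv²/r, v = qBr/m.
v = (1×1.60×10^-19)(1.03)(1.35×10^-4) / (1.66×10^-27) = 1.34×10^4 m/s.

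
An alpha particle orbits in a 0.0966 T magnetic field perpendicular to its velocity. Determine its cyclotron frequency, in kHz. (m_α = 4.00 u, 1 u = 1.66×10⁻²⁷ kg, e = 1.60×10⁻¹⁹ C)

f ≈ 741 kHz

f = qB/(2πm) = (2×1.60×10^-19)(0.0966) / [2π(6.64×10^-27)] = 7.41×10^5 Hz.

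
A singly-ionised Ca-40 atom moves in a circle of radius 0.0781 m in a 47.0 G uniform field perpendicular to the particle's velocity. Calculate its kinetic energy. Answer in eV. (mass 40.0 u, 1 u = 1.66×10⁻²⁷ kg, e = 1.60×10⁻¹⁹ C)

v = qBr/m = (1×1.60×10^-19)(4.70×10^-3)(0.0781) / (6.64×10^-26) = 885 m/s.
K = ½mv² = 0.5·(6.64×10^-26)·(885)² = 2.60×10^-20 J = 0.162 eV.

K ≈ 0.162 eV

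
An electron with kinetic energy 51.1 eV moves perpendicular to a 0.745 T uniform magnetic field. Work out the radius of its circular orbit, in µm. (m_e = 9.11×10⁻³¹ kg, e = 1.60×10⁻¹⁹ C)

Convert the energy: K = 51.1 eV = 8.18×10^-18 J.
v = √(2K/m) = √(2·8.18×10^-18/9.11×10^-31) = 4.24×10^6 m/s.
r = mv/(qB) = (9.11×10^-31)(4.24×10^6) / [(1×1.60×10^-19)(0.745)] = 3.24×10^-5 m.

r ≈ 32.4 µm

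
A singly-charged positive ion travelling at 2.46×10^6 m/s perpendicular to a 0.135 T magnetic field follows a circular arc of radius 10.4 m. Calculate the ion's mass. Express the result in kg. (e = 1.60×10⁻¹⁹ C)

qvB = mv²/r ⇒ m = qBr/v.
m = (1×1.60×10^-19)(0.135)(10.4) / (2.46×10^6) = 9.13×10^-26 kg.

m ≈ 9.13×10^-26 kg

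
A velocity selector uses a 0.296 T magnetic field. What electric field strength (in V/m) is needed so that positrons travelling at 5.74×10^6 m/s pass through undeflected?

qE = qvB ⇒ E = vB = (5.74×10^6)(0.296) = 1.70×10^6 V/m.

E ≈ 1.70×10^6 V/m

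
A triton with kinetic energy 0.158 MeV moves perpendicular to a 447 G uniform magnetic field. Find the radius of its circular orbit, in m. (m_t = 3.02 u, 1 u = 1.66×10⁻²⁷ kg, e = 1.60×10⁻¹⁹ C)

r ≈ 2.23 m

Convert the energy: K = 0.158 MeV = 2.53×10^-14 J.
v = √(2K/m) = √(2·2.53×10^-14/5.01×10^-27) = 3.18×10^6 m/s.
r = mv/(qB) = (5.01×10^-27)(3.18×10^6) / [(1×1.60×10^-19)(0.0447)] = 2.23 m.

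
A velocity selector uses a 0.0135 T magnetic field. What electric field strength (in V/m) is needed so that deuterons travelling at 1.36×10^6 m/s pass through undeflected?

E ≈ 1.84×10^4 V/m

qE = qvB ⇒ E = vB = (1.36×10^6)(0.0135) = 1.84×10^4 V/m.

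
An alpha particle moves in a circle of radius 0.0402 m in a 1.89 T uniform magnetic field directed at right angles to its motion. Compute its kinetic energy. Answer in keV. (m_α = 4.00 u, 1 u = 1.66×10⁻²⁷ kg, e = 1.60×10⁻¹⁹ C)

v = qBr/m = (2×1.60×10^-19)(1.89)(0.0402) / (6.64×10^-27) = 3.66×10^6 m/s.
K = ½mv² = 0.5·(6.64×10^-27)·(3.66×10^6)² = 4.45×10^-14 J = 278 keV.

K ≈ 278 keV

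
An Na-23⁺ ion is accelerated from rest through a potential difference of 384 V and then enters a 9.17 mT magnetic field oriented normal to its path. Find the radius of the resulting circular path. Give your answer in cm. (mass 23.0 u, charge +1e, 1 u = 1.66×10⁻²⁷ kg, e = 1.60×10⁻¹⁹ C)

r ≈ 148 cm

The kinetic energy gained is K = qV = (1×1.60×10^-19)(384) = 6.14×10^-17 J.
v = √(2K/m) = 5.67×10^4 m/s.
r = mv/(qB) = (3.82×10^-26)(5.67×10^4) / [(1×1.60×10^-19)(9.17×10^-3)] = 1.48 m.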